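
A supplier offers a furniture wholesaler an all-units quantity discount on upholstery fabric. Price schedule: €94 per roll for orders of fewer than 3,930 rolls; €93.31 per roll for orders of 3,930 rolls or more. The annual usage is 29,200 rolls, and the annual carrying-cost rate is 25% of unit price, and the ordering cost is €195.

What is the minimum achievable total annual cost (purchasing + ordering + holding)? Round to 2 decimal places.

€2,761,159.03

H₁ = 25%×€94 = €23.5000;  H₂ = 25%×€93.31 = €23.3275
EOQ₁ = √(2×29,200×195/23.5000) = 696.13  (< 3,930, feasible at tier 1)
EOQ₂ = √(2×29,200×195/23.3275) = 698.70  (< 3,930 → use Q = 3,930 at tier-2 price)
TC(tier 1 (EOQ₁), Q≈696.1) = €2,761,159.03
TC(tier 2, Q≈3,930.0) = €2,771,939.39
Minimum at tier 1 (EOQ₁): €2,761,159.03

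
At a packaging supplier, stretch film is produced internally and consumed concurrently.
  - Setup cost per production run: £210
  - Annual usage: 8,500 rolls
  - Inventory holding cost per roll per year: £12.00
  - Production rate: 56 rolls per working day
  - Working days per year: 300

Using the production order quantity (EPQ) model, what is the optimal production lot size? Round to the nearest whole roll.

776 rolls

d = 8,500/300 = 28.3333 rolls/day;  effective holding cost H(1 − d/p) = 12·(1 − 28.3333/56) = 5.92857
Q* = √(2DS / H_eff) = √(2·8,500·210 / 5.92857) ≈ 776.00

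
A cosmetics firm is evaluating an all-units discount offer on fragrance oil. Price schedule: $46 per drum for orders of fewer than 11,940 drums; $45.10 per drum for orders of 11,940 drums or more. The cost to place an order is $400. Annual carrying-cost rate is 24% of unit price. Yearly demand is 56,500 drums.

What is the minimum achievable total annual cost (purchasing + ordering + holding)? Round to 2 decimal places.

$2,614,662.08

H₁ = 24%×$46 = $11.0400;  H₂ = 24%×$45.10 = $10.8240
EOQ₁ = √(2×56,500×400/11.0400) = 2,023.41  (< 11,940, feasible at tier 1)
EOQ₂ = √(2×56,500×400/10.8240) = 2,043.50  (< 11,940 → use Q = 11,940 at tier-2 price)
TC(tier 1 (EOQ₁), Q≈2,023.4) = $2,621,338.49
TC(tier 2, Q≈11,940.0) = $2,614,662.08
Minimum at tier 2: $2,614,662.08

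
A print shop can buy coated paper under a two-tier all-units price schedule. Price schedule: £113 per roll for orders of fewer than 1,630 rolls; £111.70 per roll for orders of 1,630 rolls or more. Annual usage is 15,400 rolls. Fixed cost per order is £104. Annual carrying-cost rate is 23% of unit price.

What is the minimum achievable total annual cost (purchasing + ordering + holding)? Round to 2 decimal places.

£1,742,100.74

H₁ = 23%×£113 = £25.9900;  H₂ = 23%×£111.70 = £25.6910
EOQ₁ = √(2×15,400×104/25.9900) = 351.07  (< 1,630, feasible at tier 1)
EOQ₂ = √(2×15,400×104/25.6910) = 353.10  (< 1,630 → use Q = 1,630 at tier-2 price)
TC(tier 1 (EOQ₁), Q≈351.1) = £1,749,324.21
TC(tier 2, Q≈1,630.0) = £1,742,100.74
Minimum at tier 2: £1,742,100.74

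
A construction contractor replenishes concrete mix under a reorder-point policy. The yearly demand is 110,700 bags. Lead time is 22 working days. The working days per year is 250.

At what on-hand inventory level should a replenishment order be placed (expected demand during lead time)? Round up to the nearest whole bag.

9,742 bags

Daily demand d = 110,700 / 250 = 442.800 bags/day
Demand during lead time = 442.800 × 22 = 9,741.60
Reorder point = 9,741.60 → round up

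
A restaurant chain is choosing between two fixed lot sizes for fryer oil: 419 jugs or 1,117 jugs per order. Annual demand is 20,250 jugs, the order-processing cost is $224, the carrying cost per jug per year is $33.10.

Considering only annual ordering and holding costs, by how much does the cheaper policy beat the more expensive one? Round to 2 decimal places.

$4,787.00

TC(Q) = (D/Q)S + (Q/2)H
TC(419) = (20,250/419)×224 + (419/2)×33.1 = $17,760.23
TC(1,117) = (20,250/1,117)×224 + (1,117/2)×33.1 = $22,547.23
|ΔTC| = |$17,760.23 − $22,547.23| = $4,787.00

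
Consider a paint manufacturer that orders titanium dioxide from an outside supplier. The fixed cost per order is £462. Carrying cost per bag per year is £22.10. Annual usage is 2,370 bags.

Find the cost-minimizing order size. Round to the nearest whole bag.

315 bags

EOQ = √(2DS/H) = √(2 × 2,370 × 462 / 22.1)
    = √(99,089.59) ≈ 314.78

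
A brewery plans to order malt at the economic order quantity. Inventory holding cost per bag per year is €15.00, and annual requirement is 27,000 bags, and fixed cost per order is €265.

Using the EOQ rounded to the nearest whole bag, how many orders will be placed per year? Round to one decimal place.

Optimal lot size Q* = (2 × 27,000 × €265 / €15)^½ ≈ 976.73 → Q = 977
N = D/Q = 27,000/977 ≈ 27.636 orders/yr

27.6 orders per year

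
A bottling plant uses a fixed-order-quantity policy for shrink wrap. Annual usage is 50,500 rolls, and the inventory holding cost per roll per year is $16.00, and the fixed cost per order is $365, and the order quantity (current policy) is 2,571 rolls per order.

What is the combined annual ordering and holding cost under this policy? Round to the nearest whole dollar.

Orders/yr = 50,500/2,571 = 19.642; ordering cost = 19.642 × $365 = $7,169.39
Average inventory = 2,571/2 = 1285.5; holding cost = 1285.5 × $16 = $20,568.00
Total = $7,169.39 + $20,568.00 = $27,737.39

$27,737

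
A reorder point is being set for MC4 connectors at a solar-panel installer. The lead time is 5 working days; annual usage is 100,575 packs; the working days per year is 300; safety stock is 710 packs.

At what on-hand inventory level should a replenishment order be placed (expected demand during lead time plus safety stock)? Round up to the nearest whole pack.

Daily demand d = 100,575 / 300 = 335.250 packs/day
Demand during lead time = 335.250 × 5 = 1,676.25
Reorder point = 1,676.25 + 710 = 2,386.25 → round up

2,387 packs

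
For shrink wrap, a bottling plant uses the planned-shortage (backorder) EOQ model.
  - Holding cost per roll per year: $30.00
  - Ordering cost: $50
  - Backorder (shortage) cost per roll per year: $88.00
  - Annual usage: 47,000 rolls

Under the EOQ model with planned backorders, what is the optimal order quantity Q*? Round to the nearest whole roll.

458 rolls

Q* = √(2DS/H) · √((H + b)/b)
   = √(2 × 47,000 × 50 / 30) · √((30 + 88) / 88)
   = 395.811 × 1.1580 ≈ 458.34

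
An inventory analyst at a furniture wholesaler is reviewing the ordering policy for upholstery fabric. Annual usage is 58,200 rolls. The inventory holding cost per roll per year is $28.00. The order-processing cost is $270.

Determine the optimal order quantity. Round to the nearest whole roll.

1,059 rolls

Optimal lot size Q* = (2 × 58,200 × $270 / $28)^½ ≈ 1,059.45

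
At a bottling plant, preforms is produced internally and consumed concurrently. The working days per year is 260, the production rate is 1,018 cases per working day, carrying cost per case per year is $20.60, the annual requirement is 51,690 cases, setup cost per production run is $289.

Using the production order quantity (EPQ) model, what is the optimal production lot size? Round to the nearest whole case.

d = 51,690/260 = 198.8077 cases/day;  effective holding cost H(1 − d/p) = 20.6·(1 − 198.8077/1018) = 16.57698
Q* = √(2DS / H_eff) = √(2·51,690·289 / 16.57698) ≈ 1,342.50

1,343 cases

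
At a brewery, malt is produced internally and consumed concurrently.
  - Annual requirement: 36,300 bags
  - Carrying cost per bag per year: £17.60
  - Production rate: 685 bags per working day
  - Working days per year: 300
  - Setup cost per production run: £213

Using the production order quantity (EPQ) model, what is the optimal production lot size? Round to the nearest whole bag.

1,033 bags

Daily demand d = 36,300/300 = 121.000; p = 685; 1 − d/p = 0.82336
EPQ = √(2DS / (H(1 − d/p)))
    = √(2 × 36,300 × 213 / (17.6 × 0.82336)) ≈ 1,033.02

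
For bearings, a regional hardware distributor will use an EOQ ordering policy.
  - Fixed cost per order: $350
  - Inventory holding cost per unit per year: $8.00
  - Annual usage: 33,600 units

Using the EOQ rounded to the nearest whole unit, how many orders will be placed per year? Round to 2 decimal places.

Optimal lot size Q* = (2 × 33,600 × $350 / $8)^½ ≈ 1,714.64 → Q = 1,715
Orders per year = D/Q = 33,600 / 1,715 = 19.592

19.59 orders per year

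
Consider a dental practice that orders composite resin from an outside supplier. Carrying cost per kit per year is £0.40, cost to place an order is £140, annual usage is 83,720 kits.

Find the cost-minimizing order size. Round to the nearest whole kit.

7,655 kits

Optimal lot size Q* = (2 × 83,720 × £140 / £0.4)^½ ≈ 7,655.32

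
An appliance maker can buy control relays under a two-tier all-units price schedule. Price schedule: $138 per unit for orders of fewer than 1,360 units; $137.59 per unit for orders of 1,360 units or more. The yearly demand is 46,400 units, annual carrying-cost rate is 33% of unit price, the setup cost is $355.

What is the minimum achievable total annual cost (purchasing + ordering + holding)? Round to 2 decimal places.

H₁ = 33%×$138 = $45.5400;  H₂ = 33%×$137.59 = $45.4047
EOQ₁ = √(2×46,400×355/45.5400) = 850.53  (< 1,360, feasible at tier 1)
EOQ₂ = √(2×46,400×355/45.4047) = 851.80  (< 1,360 → use Q = 1,360 at tier-2 price)
TC(tier 1 (EOQ₁), Q≈850.5) = $6,441,933.32
TC(tier 2, Q≈1,360.0) = $6,427,162.96
Minimum at tier 2: $6,427,162.96

$6,427,162.96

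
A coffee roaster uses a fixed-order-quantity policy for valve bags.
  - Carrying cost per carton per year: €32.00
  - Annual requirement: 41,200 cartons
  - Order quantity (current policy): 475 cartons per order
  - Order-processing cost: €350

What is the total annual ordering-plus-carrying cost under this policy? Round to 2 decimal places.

Ordering: D/Q × S = 41,200/475 × €350 = €30,357.89
Holding:  Q/2 × H = 475/2 × €32 = €7,600.00
Total = €30,357.89 + €7,600.00 = €37,957.89

€37,957.89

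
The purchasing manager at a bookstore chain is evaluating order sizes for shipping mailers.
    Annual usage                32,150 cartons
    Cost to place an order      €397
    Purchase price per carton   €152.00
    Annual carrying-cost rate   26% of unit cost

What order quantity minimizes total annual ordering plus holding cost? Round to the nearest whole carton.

H = i·C = 0.26 × €152 = €39.5200 per carton-year
EOQ = √(2DS/H) = √(2 × 32,150 × 397 / 39.52)
    = √(645,928.64) ≈ 803.70

804 cartons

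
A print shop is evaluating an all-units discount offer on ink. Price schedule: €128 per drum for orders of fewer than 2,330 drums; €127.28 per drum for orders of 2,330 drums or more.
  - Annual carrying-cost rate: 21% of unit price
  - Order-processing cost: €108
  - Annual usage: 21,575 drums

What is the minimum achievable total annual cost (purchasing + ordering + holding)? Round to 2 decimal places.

H₁ = 21%×€128 = €26.8800;  H₂ = 21%×€127.28 = €26.7288
EOQ₁ = √(2×21,575×108/26.8800) = 416.38  (< 2,330, feasible at tier 1)
EOQ₂ = √(2×21,575×108/26.7288) = 417.55  (< 2,330 → use Q = 2,330 at tier-2 price)
TC(tier 1 (EOQ₁), Q≈416.4) = €2,772,792.24
TC(tier 2, Q≈2,330.0) = €2,778,205.09
Minimum at tier 1 (EOQ₁): €2,772,792.24

€2,772,792.24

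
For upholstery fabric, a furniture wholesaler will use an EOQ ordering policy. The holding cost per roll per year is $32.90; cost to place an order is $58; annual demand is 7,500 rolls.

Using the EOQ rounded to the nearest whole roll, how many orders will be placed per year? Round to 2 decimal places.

EOQ = √(2DS/H) = √(2 × 7,500 × 58 / 32.9)
    = √(26,443.77) ≈ 162.62 → Q = 163
N = D/Q = 7,500/163 ≈ 46.012 orders/yr

46.01 orders per year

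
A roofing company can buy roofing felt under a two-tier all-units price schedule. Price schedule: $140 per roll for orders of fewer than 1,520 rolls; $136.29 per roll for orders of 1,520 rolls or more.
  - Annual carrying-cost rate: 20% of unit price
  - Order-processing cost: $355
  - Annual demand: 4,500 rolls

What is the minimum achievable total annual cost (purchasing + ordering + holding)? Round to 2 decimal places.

$635,072.07

H₁ = 20%×$140 = $28.0000;  H₂ = 20%×$136.29 = $27.2580
EOQ₁ = √(2×4,500×355/28.0000) = 337.80  (< 1,520, feasible at tier 1)
EOQ₂ = √(2×4,500×355/27.2580) = 342.36  (< 1,520 → use Q = 1,520 at tier-2 price)
TC(tier 1 (EOQ₁), Q≈337.8) = $639,458.33
TC(tier 2, Q≈1,520.0) = $635,072.07
Minimum at tier 2: $635,072.07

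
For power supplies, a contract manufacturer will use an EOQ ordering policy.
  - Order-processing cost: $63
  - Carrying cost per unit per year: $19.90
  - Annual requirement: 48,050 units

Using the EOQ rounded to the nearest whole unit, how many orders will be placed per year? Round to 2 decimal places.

87.05 orders per year

Optimal lot size Q* = (2 × 48,050 × $63 / $19.9)^½ ≈ 551.58 → Q = 552
Orders per year = D/Q = 48,050 / 552 = 87.047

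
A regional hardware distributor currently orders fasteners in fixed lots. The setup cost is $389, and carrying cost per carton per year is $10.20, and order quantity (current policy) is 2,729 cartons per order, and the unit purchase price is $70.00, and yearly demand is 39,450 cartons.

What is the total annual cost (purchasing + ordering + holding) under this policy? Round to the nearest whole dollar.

Orders/yr = 39,450/2,729 = 14.456; ordering cost = 14.456 × $389 = $5,623.32
Average inventory = 2,729/2 = 1364.5; holding cost = 1364.5 × $10.2 = $13,917.90
Purchase cost = D·C = 39,450 × 70 = $2,761,500.00
Total = $5,623.32 + $13,917.90 + $2,761,500.00 = $2,781,041.22

$2,781,041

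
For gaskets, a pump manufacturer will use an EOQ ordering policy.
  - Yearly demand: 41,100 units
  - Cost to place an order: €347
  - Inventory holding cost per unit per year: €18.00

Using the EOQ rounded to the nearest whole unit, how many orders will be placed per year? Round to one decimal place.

32.6 orders per year

2DS/H = 2·41,100·347/18 = 1,584,633.33
EOQ = √1,584,633.33 ≈ 1,258.82 → Q = 1,259
N = D/Q = 41,100/1,259 ≈ 32.645 orders/yr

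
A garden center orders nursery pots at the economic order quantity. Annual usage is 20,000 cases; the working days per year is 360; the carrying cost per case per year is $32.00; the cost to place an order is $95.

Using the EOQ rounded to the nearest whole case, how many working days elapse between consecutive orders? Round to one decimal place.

6.2 days

Optimal lot size Q* = (2 × 20,000 × $95 / $32)^½ ≈ 344.60 → Q = 345 cases
Days between orders = 360 / (D/Q) = 360 / 57.971 ≈ 6.210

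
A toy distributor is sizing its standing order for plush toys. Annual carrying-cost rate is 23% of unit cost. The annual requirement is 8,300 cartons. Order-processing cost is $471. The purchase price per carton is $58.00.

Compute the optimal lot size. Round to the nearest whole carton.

Carrying cost H = $58 × 23% = $13.3400/carton/yr
Q* = √(2·D·S / H) = √(2·8,300·471 / 13.34) = √586,101.9 ≈ 765.57

766 cartons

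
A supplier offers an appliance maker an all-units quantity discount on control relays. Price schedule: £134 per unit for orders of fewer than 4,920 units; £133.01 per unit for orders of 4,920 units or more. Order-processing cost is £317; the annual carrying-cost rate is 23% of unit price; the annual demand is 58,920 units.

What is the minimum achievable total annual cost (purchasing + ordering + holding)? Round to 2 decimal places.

H₁ = 23%×£134 = £30.8200;  H₂ = 23%×£133.01 = £30.5923
EOQ₁ = √(2×58,920×317/30.8200) = 1,100.93  (< 4,920, feasible at tier 1)
EOQ₂ = √(2×58,920×317/30.5923) = 1,105.02  (< 4,920 → use Q = 4,920 at tier-2 price)
TC(tier 1 (EOQ₁), Q≈1,100.9) = £7,929,210.66
TC(tier 2, Q≈4,920.0) = £7,916,002.53
Minimum at tier 2: £7,916,002.53

£7,916,002.53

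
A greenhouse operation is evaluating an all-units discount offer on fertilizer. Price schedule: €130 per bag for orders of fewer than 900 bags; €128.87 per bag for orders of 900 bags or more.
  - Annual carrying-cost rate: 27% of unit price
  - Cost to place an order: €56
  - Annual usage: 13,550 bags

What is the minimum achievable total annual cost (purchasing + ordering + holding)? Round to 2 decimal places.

H₁ = 27%×€130 = €35.1000;  H₂ = 27%×€128.87 = €34.7949
EOQ₁ = √(2×13,550×56/35.1000) = 207.93  (< 900, feasible at tier 1)
EOQ₂ = √(2×13,550×56/34.7949) = 208.84  (< 900 → use Q = 900 at tier-2 price)
TC(tier 1 (EOQ₁), Q≈207.9) = €1,768,798.48
TC(tier 2, Q≈900.0) = €1,762,689.32
Minimum at tier 2: €1,762,689.32

€1,762,689.32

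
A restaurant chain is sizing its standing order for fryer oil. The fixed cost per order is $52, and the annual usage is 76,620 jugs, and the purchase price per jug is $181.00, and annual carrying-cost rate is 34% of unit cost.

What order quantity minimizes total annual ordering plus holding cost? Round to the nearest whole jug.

Carrying cost H = $181 × 34% = $61.5400/jug/yr
Q* = √(2·D·S / H) = √(2·76,620·52 / 61.54) = √129,484.6 ≈ 359.84

360 jugs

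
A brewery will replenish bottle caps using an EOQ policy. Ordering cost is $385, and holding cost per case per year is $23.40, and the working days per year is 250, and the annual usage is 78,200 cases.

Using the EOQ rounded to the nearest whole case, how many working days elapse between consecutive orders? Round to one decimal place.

2DS/H = 2·78,200·385/23.4 = 2,573,247.86
EOQ = √2,573,247.86 ≈ 1,604.13 → Q = 1,604 cases
Cycle time = (working days × Q)/D = (250 × 1,604) / 78,200 = 5.128 days

5.1 days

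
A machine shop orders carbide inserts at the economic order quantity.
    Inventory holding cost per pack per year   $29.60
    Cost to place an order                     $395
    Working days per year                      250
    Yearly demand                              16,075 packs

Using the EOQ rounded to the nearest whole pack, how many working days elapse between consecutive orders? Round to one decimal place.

10.2 days

Optimal lot size Q* = (2 × 16,075 × $395 / $29.6)^½ ≈ 655.00 → Q = 655 packs
T = Q/D × 250 days = 655/16,075 × 250 = 10.187 days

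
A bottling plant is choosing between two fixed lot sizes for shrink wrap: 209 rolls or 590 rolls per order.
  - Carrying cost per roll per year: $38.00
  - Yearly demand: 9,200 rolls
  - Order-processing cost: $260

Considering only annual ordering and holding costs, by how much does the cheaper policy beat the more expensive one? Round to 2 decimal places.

For each Q, cost = (D/Q)·S + (Q/2)·H.
TC(209) = (9,200/209)×260 + (209/2)×38 = $15,415.98
TC(590) = (9,200/590)×260 + (590/2)×38 = $15,264.24
Lots of 590 are cheaper by $151.74.

$151.74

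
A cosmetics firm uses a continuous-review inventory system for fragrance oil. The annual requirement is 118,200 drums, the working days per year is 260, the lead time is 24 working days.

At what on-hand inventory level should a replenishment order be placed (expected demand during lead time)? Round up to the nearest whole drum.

Daily demand d = 118,200 / 260 = 454.615 drums/day
Demand during lead time = 454.615 × 24 = 10,910.77
Reorder point = 10,910.77 → round up

10,911 drums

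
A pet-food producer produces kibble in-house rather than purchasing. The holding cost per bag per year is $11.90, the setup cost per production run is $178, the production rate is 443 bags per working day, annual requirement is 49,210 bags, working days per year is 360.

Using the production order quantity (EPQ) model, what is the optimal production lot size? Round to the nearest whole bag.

1,459 bags

Daily demand d = 49,210/360 = 136.694; p = 443; 1 − d/p = 0.69143
EPQ = √(2DS / (H(1 − d/p)))
    = √(2 × 49,210 × 178 / (11.9 × 0.69143)) ≈ 1,459.16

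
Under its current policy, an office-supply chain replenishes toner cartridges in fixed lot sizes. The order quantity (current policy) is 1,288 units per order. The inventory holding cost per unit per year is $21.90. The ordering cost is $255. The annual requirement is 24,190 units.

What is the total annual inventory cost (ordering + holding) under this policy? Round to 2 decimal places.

$18,892.77

Ordering: D/Q × S = 24,190/1,288 × $255 = $4,789.17
Holding:  Q/2 × H = 1,288/2 × $21.9 = $14,103.60
Total = $4,789.17 + $14,103.60 = $18,892.77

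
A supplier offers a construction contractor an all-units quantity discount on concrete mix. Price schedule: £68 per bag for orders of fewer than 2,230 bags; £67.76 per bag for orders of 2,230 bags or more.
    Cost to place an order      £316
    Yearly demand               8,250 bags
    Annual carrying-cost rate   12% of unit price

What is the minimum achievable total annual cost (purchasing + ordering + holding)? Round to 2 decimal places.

£567,522.75

H₁ = 12%×£68 = £8.1600;  H₂ = 12%×£67.76 = £8.1312
EOQ₁ = √(2×8,250×316/8.1600) = 799.36  (< 2,230, feasible at tier 1)
EOQ₂ = √(2×8,250×316/8.1312) = 800.77  (< 2,230 → use Q = 2,230 at tier-2 price)
TC(tier 1 (EOQ₁), Q≈799.4) = £567,522.75
TC(tier 2, Q≈2,230.0) = £569,255.35
Minimum at tier 1 (EOQ₁): £567,522.75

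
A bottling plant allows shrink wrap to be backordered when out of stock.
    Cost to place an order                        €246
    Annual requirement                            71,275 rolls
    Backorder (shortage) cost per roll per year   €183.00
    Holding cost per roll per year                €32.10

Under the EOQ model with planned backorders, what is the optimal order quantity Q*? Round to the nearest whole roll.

1,133 rolls

Basic EOQ = √(2·71,275·246/32.1) = 1,045.198
Backorder adjustment √((H+b)/b) = √((32.1+183)/183) = 1.0842
Q* = 1,045.198 × 1.0842 ≈ 1,133.17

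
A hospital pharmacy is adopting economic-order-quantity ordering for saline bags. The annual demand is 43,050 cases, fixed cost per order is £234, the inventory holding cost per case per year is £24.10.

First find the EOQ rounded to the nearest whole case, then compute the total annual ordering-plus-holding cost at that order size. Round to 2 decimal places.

£22,035.25

Optimal lot size Q* = (2 × 43,050 × £234 / £24.1)^½ ≈ 914.33 → Q = 914 cases
Annual ordering cost = (D/Q)·S = (43,050/914) × 234 = £11,021.55
Annual holding cost  = (Q/2)·H = (914/2) × 24.1 = £11,013.70
Total = £11,021.55 + £11,013.70 = £22,035.25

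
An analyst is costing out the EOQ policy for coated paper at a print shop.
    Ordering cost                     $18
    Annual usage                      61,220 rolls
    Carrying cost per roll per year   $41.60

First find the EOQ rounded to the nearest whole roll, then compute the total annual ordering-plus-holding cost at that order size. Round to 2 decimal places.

$9,575.13

Q* = √(2·D·S / H) = √(2·61,220·18 / 41.6) = √52,978.8 ≈ 230.17 → Q = 230 rolls
Orders/yr = 61,220/230 = 266.174; ordering cost = 266.174 × $18 = $4,791.13
Average inventory = 230/2 = 115; holding cost = 115 × $41.6 = $4,784.00
Total = $4,791.13 + $4,784.00 = $9,575.13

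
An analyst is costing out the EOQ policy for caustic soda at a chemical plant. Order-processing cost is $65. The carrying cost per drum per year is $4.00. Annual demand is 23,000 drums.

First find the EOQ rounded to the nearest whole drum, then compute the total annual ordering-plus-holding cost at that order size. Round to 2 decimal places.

$3,458.32

Optimal lot size Q* = (2 × 23,000 × $65 / $4)^½ ≈ 864.58 → Q = 865 drums
Annual ordering cost = (D/Q)·S = (23,000/865) × 65 = $1,728.32
Annual holding cost  = (Q/2)·H = (865/2) × 4 = $1,730.00
Total = $1,728.32 + $1,730.00 = $3,458.32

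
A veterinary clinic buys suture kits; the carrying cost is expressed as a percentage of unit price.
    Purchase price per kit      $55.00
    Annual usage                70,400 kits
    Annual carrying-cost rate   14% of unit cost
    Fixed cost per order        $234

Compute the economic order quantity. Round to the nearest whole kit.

H = i·C = 0.14 × $55 = $7.7000 per kit-year
EOQ = √(2DS/H) = √(2 × 70,400 × 234 / 7.7)
    = √(4,278,857.14) ≈ 2,068.54

2,069 kits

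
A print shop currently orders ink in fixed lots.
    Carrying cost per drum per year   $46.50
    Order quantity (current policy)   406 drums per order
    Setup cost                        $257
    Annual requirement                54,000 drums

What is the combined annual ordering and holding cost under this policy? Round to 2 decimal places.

$43,621.77

Annual ordering cost = (D/Q)·S = (54,000/406) × 257 = $34,182.27
Annual holding cost  = (Q/2)·H = (406/2) × 46.5 = $9,439.50
Total = $34,182.27 + $9,439.50 = $43,621.77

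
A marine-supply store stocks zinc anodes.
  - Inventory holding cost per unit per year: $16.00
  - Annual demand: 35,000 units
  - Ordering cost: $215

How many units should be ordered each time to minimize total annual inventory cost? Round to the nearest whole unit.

Q* = √(2·D·S / H) = √(2·35,000·215 / 16) = √940,625.0 ≈ 969.86

970 units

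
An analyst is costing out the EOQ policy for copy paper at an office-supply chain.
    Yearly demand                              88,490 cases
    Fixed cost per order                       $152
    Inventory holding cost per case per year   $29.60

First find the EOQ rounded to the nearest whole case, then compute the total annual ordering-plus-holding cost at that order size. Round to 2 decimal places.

2DS/H = 2·88,490·152/29.6 = 908,816.22
EOQ = √908,816.22 ≈ 953.32 → Q = 953 cases
Annual ordering cost = (D/Q)·S = (88,490/953) × 152 = $14,113.83
Annual holding cost  = (Q/2)·H = (953/2) × 29.6 = $14,104.40
Total = $14,113.83 + $14,104.40 = $28,218.23

$28,218.23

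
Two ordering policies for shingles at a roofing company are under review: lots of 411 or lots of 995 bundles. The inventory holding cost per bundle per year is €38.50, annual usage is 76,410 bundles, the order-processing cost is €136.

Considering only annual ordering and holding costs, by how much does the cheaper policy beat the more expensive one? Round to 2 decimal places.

€3,598.11

For each Q, cost = (D/Q)·S + (Q/2)·H.
TC(411) = (76,410/411)×136 + (411/2)×38.5 = €33,195.84
TC(995) = (76,410/995)×136 + (995/2)×38.5 = €29,597.73
|ΔTC| = |€33,195.84 − €29,597.73| = €3,598.11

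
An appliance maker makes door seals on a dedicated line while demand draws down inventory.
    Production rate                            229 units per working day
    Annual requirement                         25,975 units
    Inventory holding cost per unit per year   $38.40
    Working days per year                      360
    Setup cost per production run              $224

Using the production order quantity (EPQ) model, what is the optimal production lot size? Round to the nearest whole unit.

d = 25,975/360 = 72.1528 units/day;  effective holding cost H(1 − d/p) = 38.4·(1 − 72.1528/229) = 26.30102
Q* = √(2DS / H_eff) = √(2·25,975·224 / 26.30102) ≈ 665.17

665 units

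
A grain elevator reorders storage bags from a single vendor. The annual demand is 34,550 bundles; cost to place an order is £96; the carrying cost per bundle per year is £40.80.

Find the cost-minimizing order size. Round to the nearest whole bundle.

EOQ = √(2DS/H) = √(2 × 34,550 × 96 / 40.8)
    = √(162,588.24) ≈ 403.22

403 bundles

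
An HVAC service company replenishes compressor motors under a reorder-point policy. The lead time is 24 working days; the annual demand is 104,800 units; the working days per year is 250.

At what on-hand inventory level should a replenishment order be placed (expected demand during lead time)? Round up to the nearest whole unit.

10,061 units

Daily demand d = 104,800 / 250 = 419.200 units/day
Demand during lead time = 419.200 × 24 = 10,060.80
Reorder point = 10,060.80 → round up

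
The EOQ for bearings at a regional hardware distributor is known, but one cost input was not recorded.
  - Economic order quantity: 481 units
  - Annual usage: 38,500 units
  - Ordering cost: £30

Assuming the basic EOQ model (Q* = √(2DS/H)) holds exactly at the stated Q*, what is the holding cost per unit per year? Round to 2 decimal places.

EOQ relation: Q² = 2DS/H, so rearrange for the unknown.
H = 2DS / Q² = 2 × 38,500 × 30 / 481² = 9.9844

£9.98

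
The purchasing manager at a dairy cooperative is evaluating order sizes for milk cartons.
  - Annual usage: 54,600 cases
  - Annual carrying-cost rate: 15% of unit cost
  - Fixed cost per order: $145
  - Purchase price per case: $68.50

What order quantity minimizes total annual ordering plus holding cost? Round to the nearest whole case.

Holding cost per case per year: H = 15% × $68.5 = $10.2750
Q* = √(2·D·S / H) = √(2·54,600·145 / 10.275) = √1,541,021.9 ≈ 1,241.38

1,241 cases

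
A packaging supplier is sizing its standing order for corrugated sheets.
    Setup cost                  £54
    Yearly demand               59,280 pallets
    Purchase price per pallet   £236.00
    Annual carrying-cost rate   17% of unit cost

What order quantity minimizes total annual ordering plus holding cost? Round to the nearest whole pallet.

H = i·C = 0.17 × £236 = £40.1200 per pallet-year
Q* = √(2·D·S / H) = √(2·59,280·54 / 40.12) = √159,577.3 ≈ 399.47

399 pallets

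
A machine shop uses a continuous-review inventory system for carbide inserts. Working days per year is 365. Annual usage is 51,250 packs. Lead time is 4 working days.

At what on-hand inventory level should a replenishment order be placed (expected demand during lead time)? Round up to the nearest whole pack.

562 packs

Daily demand d = 51,250 / 365 = 140.411 packs/day
Demand during lead time = 140.411 × 4 = 561.64
Reorder point = 561.64 → round up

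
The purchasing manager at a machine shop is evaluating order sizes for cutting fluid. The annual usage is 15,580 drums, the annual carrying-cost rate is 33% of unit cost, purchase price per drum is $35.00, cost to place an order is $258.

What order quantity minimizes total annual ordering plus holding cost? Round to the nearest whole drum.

834 drums

H = i·C = 0.33 × $35 = $11.5500 per drum-year
Optimal lot size Q* = (2 × 15,580 × $258 / $11.55)^½ ≈ 834.29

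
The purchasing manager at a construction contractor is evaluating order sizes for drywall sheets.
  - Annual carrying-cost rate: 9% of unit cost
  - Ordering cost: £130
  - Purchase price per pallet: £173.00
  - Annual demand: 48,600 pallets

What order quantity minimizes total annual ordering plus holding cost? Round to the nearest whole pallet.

Carrying cost H = £173 × 9% = £15.5700/pallet/yr
Optimal lot size Q* = (2 × 48,600 × £130 / £15.57)^½ ≈ 900.87

901 pallets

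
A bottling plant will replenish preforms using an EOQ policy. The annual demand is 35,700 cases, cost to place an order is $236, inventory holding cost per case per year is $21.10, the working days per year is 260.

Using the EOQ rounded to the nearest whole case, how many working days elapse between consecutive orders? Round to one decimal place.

6.5 days

EOQ = √(2DS/H) = √(2 × 35,700 × 236 / 21.1)
    = √(798,597.16) ≈ 893.64 → Q = 894 cases
Cycle time = (working days × Q)/D = (260 × 894) / 35,700 = 6.511 days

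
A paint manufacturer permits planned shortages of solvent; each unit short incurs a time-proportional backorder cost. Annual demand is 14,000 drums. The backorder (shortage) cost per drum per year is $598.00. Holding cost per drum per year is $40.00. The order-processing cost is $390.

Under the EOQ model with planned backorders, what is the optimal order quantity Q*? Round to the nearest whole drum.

540 drums

Basic EOQ = √(2·14,000·390/40) = 522.494
Backorder adjustment √((H+b)/b) = √((40+598)/598) = 1.0329
Q* = 522.494 × 1.0329 ≈ 539.69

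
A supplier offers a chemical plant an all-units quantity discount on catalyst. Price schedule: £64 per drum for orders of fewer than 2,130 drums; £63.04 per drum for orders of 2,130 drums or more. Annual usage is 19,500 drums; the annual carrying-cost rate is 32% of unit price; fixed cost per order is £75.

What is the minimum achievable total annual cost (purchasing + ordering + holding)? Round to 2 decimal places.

£1,251,450.65

H₁ = 32%×£64 = £20.4800;  H₂ = 32%×£63.04 = £20.1728
EOQ₁ = √(2×19,500×75/20.4800) = 377.92  (< 2,130, feasible at tier 1)
EOQ₂ = √(2×19,500×75/20.1728) = 380.79  (< 2,130 → use Q = 2,130 at tier-2 price)
TC(tier 1 (EOQ₁), Q≈377.9) = £1,255,739.77
TC(tier 2, Q≈2,130.0) = £1,251,450.65
Minimum at tier 2: £1,251,450.65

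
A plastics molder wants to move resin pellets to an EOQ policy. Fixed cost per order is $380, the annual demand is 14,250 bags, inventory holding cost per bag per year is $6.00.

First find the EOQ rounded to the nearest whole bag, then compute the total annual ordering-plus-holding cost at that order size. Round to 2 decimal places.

Q* = √(2·D·S / H) = √(2·14,250·380 / 6) = √1,805,000.0 ≈ 1,343.50 → Q = 1,344 bags
Annual ordering cost = (D/Q)·S = (14,250/1,344) × 380 = $4,029.02
Annual holding cost  = (Q/2)·H = (1,344/2) × 6 = $4,032.00
Total = $4,029.02 + $4,032.00 = $8,061.02

$8,061.02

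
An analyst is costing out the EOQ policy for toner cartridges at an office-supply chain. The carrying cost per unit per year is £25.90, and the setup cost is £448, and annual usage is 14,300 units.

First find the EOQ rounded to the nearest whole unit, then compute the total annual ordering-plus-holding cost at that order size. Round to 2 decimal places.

£18,216.79

EOQ = √(2DS/H) = √(2 × 14,300 × 448 / 25.9)
    = √(494,702.70) ≈ 703.35 → Q = 703 units
Annual ordering cost = (D/Q)·S = (14,300/703) × 448 = £9,112.94
Annual holding cost  = (Q/2)·H = (703/2) × 25.9 = £9,103.85
Total = £9,112.94 + £9,103.85 = £18,216.79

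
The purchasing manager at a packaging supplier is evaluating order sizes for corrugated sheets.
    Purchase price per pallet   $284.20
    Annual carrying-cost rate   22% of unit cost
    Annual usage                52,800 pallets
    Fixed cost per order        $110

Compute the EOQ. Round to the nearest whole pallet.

431 pallets

H = i·C = 0.22 × $284.2 = $62.5240 per pallet-year
Optimal lot size Q* = (2 × 52,800 × $110 / $62.524)^½ ≈ 431.03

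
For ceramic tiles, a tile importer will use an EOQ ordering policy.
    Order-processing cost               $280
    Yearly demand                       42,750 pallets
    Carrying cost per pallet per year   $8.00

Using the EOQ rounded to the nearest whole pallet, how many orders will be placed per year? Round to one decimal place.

Optimal lot size Q* = (2 × 42,750 × $280 / $8)^½ ≈ 1,729.88 → Q = 1,730
Orders per year = D/Q = 42,750 / 1,730 = 24.711

24.7 orders per year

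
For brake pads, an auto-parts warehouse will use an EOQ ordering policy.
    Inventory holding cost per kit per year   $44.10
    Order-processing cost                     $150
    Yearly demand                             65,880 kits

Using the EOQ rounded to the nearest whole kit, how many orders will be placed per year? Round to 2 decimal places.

98.48 orders per year

EOQ = √(2DS/H) = √(2 × 65,880 × 150 / 44.1)
    = √(448,163.27) ≈ 669.45 → Q = 669
Orders per year = D/Q = 65,880 / 669 = 98.475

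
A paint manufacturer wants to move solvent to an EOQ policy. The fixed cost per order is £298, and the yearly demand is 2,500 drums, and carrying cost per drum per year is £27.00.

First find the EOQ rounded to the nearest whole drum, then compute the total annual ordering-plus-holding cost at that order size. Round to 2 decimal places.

£6,342.71

2DS/H = 2·2,500·298/27 = 55,185.19
EOQ = √55,185.19 ≈ 234.92 → Q = 235 drums
Ordering: D/Q × S = 2,500/235 × £298 = £3,170.21
Holding:  Q/2 × H = 235/2 × £27 = £3,172.50
Total = £3,170.21 + £3,172.50 = £6,342.71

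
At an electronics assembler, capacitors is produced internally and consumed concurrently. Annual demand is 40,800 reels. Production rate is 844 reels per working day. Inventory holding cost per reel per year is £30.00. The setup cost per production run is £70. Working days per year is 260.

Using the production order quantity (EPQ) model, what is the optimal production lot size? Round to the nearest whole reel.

d = 40,800/260 = 156.9231 reels/day;  effective holding cost H(1 − d/p) = 30·(1 − 156.9231/844) = 24.42217
Q* = √(2DS / H_eff) = √(2·40,800·70 / 24.42217) ≈ 483.62

484 reels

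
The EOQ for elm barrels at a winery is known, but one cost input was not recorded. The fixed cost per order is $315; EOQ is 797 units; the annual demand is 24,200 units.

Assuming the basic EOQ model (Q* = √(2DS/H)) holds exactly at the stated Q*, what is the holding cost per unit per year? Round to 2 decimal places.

EOQ relation: Q² = 2DS/H, so rearrange for the unknown.
H = 2DS / Q² = 2 × 24,200 × 315 / 797² = 24.0015

$24.00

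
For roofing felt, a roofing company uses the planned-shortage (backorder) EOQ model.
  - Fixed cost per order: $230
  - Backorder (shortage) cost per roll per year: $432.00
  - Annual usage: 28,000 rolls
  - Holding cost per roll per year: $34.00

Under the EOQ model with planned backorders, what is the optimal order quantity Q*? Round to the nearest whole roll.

639 rolls

Q* = √(2DS/H) · √((H + b)/b)
   = √(2 × 28,000 × 230 / 34) · √((34 + 432) / 432)
   = 615.486 × 1.0386 ≈ 639.25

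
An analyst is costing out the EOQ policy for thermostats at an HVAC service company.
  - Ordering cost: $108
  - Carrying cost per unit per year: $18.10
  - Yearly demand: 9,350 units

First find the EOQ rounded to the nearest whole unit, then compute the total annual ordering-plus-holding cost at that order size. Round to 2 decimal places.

Q* = √(2·D·S / H) = √(2·9,350·108 / 18.1) = √111,580.1 ≈ 334.04 → Q = 334 units
Orders/yr = 9,350/334 = 27.994; ordering cost = 27.994 × $108 = $3,023.35
Average inventory = 334/2 = 167; holding cost = 167 × $18.1 = $3,022.70
Total = $3,023.35 + $3,022.70 = $6,046.05

$6,046.05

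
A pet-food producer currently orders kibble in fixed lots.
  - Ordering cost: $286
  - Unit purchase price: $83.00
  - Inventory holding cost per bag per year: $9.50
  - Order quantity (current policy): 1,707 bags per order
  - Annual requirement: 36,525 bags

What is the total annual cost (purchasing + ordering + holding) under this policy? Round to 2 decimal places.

$3,045,802.85

Annual ordering cost = (D/Q)·S = (36,525/1,707) × 286 = $6,119.60
Annual holding cost  = (Q/2)·H = (1,707/2) × 9.5 = $8,108.25
Purchase cost = D·C = 36,525 × 83 = $3,031,575.00
Total = $6,119.60 + $8,108.25 + $3,031,575.00 = $3,045,802.85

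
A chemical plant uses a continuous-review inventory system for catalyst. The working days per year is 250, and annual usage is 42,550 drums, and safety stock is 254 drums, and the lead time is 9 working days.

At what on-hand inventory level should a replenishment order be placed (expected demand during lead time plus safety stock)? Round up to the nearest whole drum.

Daily demand d = 42,550 / 250 = 170.200 drums/day
Demand during lead time = 170.200 × 9 = 1,531.80
Reorder point = 1,531.80 + 254 = 1,785.80 → round up

1,786 drums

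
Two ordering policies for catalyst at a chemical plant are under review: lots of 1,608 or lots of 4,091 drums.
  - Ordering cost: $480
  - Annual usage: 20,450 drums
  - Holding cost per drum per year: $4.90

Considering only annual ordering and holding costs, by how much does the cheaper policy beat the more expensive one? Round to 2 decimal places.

For each Q, cost = (D/Q)·S + (Q/2)·H.
TC(1,608) = (20,450/1,608)×480 + (1,608/2)×4.9 = $10,044.08
TC(4,091) = (20,450/4,091)×480 + (4,091/2)×4.9 = $12,422.36
Cheaper: Q = 1,608.  Difference = $2,378.29

$2,378.29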